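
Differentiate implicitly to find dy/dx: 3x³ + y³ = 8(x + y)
Take d/dx of both sides. Since y is implicitly a function of x, the chain rule attaches a y' = dy/dx factor whenever we differentiate through y.

Set F(x, y) = (left side) − (right side), so the curve is F = 0. Differentiating each term of F:
  d/dx[3x^3] = 9x^2
  d/dx[-8x] = -8
  d/dx[y^3] = 3y^2·y'
  d/dx[-8y] = -8·y'

Collecting, the y'-free part is the partial derivative in x and the y' coefficient is the partial derivative in y:
  ∂F/∂x = 9x^2 - 8
  ∂F/∂y = 3y^2 - 8

so d/dx[F(x, y(x))] = ∂F/∂x + (∂F/∂y)·y' = 0. Rearranging,
  dy/dx = -(∂F/∂x)/(∂F/∂y) = -(9x^2 - 8)/(3y^2 - 8) = (8 - 9x^2)/(3y^2 - 8)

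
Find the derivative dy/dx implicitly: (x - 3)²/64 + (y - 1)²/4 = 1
Differentiate both sides with respect to x, treating y as y(x). By the chain rule, any term containing y contributes a factor of y' = dy/dx when we differentiate it.

Move every term to one side and write the relation as F(x, y) = 0. Term by term,
  d/dx[(x - 3)^2/64] = x/32 - 3/32
  d/dx[(y - 1)^2/4] = y'(y - 1)/2
  d/dx[-1] = 0

The pieces without y' make up ∂F/∂x and the coefficient of y' is ∂F/∂y:
  ∂F/∂x = x/32 - 3/32,
  ∂F/∂y = y/2 - 1/2.

Since d/dx[F] = ∂F/∂x + (∂F/∂y)·y' = 0, solve for y':
  (∂F/∂y)·y' = -∂F/∂x
  dy/dx = -(∂F/∂x)/(∂F/∂y) = -(x/32 - 3/32)/(y/2 - 1/2)
        = -((x - 3)/32)/((y - 1)/2) = (3 - x)/(16(y - 1))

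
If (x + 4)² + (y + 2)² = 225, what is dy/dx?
Differentiate both sides with respect to x, treating y as y(x). By the chain rule, any term containing y contributes a factor of y' = dy/dx when we differentiate it.

Move every term to one side and write the relation as F(x, y) = 0. Term by term,
  d/dx[(x + 4)^2] = 2x + 8
  d/dx[(y + 2)^2] = 2·y'(y + 2)
  d/dx[-225] = 0

The pieces without y' make up ∂F/∂x and the coefficient of y' is ∂F/∂y:
  ∂F/∂x = 2x + 8,
  ∂F/∂y = 2y + 4.

Since d/dx[F] = ∂F/∂x + (∂F/∂y)·y' = 0, solve for y':
  (∂F/∂y)·y' = -∂F/∂x
  dy/dx = -(∂F/∂x)/(∂F/∂y) = -(2x + 8)/(2y + 4) = (-x - 4)/(y + 2)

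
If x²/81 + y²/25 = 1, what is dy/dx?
Take d/dx of both sides. Since y is implicitly a function of x, the chain rule attaches a y' = dy/dx factor whenever we differentiate through y.

Set F(x, y) = (left side) − (right side), so the curve is F = 0. Differentiating each term of F:
  d/dx[x^2/81] = 2x/81
  d/dx[y^2/25] = 2y·y'/25
  d/dx[-1] = 0

Collecting, the y'-free part is the partial derivative in x and the y' coefficient is the partial derivative in y:
  ∂F/∂x = 2x/81
  ∂F/∂y = 2y/25

so d/dx[F(x, y(x))] = ∂F/∂x + (∂F/∂y)·y' = 0. Rearranging,
  dy/dx = -(∂F/∂x)/(∂F/∂y) = -(2x/81)/(2y/25) = -25x/(81y)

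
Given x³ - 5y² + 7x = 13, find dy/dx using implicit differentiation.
Differentiate both sides with respect to x, treating y as y(x). By the chain rule, any term containing y contributes a factor of y' = dy/dx when we differentiate it.

Move every term to one side and write the relation as F(x, y) = 0. Term by term,
  d/dx[x^3] = 3x^2
  d/dx[7x] = 7
  d/dx[-5y^2] = -10y·y'
  d/dx[-13] = 0

The pieces without y' make up ∂F/∂x and the coefficient of y' is ∂F/∂y:
  ∂F/∂x = 3x^2 + 7,
  ∂F/∂y = -10y.

Since d/dx[F] = ∂F/∂x + (∂F/∂y)·y' = 0, solve for y':
  (∂F/∂y)·y' = -∂F/∂x
  dy/dx = -(∂F/∂x)/(∂F/∂y) = -(3x^2 + 7)/(-10y) = (3x^2 + 7)/(10y)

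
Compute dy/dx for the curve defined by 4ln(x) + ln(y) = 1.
Apply d/dx to both sides, remembering that y depends on x. Each occurrence of y therefore brings in a y' = dy/dx via the chain rule.

With F(x, y) equal to the left-hand side minus the right, differentiate F term by term:
  d/dx[4ln(x)] = 4/x
  d/dx[ln(y)] = y'/y
  d/dx[-1] = 0
Adding these up, d/dx[F] = 0 becomes
  (4/x) + (1/y)·y' = 0,
so isolating y',
  dy/dx = -(4/x)/(1/y) = -4y/x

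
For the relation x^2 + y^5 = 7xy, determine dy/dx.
Differentiate both sides with respect to x, treating y as y(x). By the chain rule, any term containing y contributes a factor of y' = dy/dx when we differentiate it.

Move every term to one side and write the relation as F(x, y) = 0. Term by term,
  d/dx[x^2] = 2x
  d/dx[-7xy] = -7x·y' - 7y
  d/dx[y^5] = 5y^4·y'

The pieces without y' make up ∂F/∂x and the coefficient of y' is ∂F/∂y:
  ∂F/∂x = 2x - 7y,
  ∂F/∂y = -7x + 5y^4.

Since d/dx[F] = ∂F/∂x + (∂F/∂y)·y' = 0, solve for y':
  (∂F/∂y)·y' = -∂F/∂x
  dy/dx = -(∂F/∂x)/(∂F/∂y) = -(2x - 7y)/(-7x + 5y^4) = (2x - 7y)/(7x - 5y^4)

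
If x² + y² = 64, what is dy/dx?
Apply d/dx to both sides, remembering that y depends on x. Each occurrence of y therefore brings in a y' = dy/dx via the chain rule.

With F(x, y) equal to the left-hand side minus the right, differentiate F term by term:
  d/dx[x^2] = 2x
  d/dx[y^2] = 2y·y'
  d/dx[-64] = 0
Adding these up, d/dx[F] = 0 becomes
  (2x) + (2y)·y' = 0,
so isolating y',
  dy/dx = -(2x)/(2y) = -x/y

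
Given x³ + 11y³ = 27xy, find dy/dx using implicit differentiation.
Differentiate both sides with respect to x, treating y as y(x). By the chain rule, any term containing y contributes a factor of y' = dy/dx when we differentiate it.

Move every term to one side and write the relation as F(x, y) = 0. Term by term,
  d/dx[x^3] = 3x^2
  d/dx[-27xy] = -27x·y' - 27y
  d/dx[11y^3] = 33y^2·y'

The pieces without y' make up ∂F/∂x and the coefficient of y' is ∂F/∂y:
  ∂F/∂x = 3x^2 - 27y,
  ∂F/∂y = -27x + 33y^2.

Since d/dx[F] = ∂F/∂x + (∂F/∂y)·y' = 0, solve for y':
  (∂F/∂y)·y' = -∂F/∂x
  dy/dx = -(∂F/∂x)/(∂F/∂y) = -(3x^2 - 27y)/(-27x + 33y^2) = (x^2 - 9y)/(9x - 11y^2)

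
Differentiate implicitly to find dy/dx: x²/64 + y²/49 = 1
Apply d/dx to both sides, remembering that y depends on x. Each occurrence of y therefore brings in a y' = dy/dx via the chain rule.

With F(x, y) equal to the left-hand side minus the right, differentiate F term by term:
  d/dx[x^2/64] = x/32
  d/dx[y^2/49] = 2y·y'/49
  d/dx[-1] = 0
Adding these up, d/dx[F] = 0 becomes
  (x/32) + (2y/49)·y' = 0,
so isolating y',
  dy/dx = -(x/32)/(2y/49) = -49x/(64y)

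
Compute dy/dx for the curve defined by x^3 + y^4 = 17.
Take d/dx of both sides. Since y is implicitly a function of x, the chain rule attaches a y' = dy/dx factor whenever we differentiate through y.

Set F(x, y) = (left side) − (right side), so the curve is F = 0. Differentiating each term of F:
  d/dx[x^3] = 3x^2
  d/dx[y^4] = 4y^3·y'
  d/dx[-17] = 0

Collecting, the y'-free part is the partial derivative in x and the y' coefficient is the partial derivative in y:
  ∂F/∂x = 3x^2
  ∂F/∂y = 4y^3

so d/dx[F(x, y(x))] = ∂F/∂x + (∂F/∂y)·y' = 0. Rearranging,
  dy/dx = -(∂F/∂x)/(∂F/∂y) = -(3x^2)/(4y^3) = -3x^2/(4y^3)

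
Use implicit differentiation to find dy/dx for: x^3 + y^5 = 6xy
Differentiate both sides with respect to x, treating y as y(x). By the chain rule, any term containing y contributes a factor of y' = dy/dx when we differentiate it.

Move every term to one side and write the relation as F(x, y) = 0. Term by term,
  d/dx[x^3] = 3x^2
  d/dx[-6xy] = -6x·y' - 6y
  d/dx[y^5] = 5y^4·y'

The pieces without y' make up ∂F/∂x and the coefficient of y' is ∂F/∂y:
  ∂F/∂x = 3x^2 - 6y,
  ∂F/∂y = -6x + 5y^4.

Since d/dx[F] = ∂F/∂x + (∂F/∂y)·y' = 0, solve for y':
  (∂F/∂y)·y' = -∂F/∂x
  dy/dx = -(∂F/∂x)/(∂F/∂y) = -(3x^2 - 6y)/(-6x + 5y^4) = 3(x^2 - 2y)/(6x - 5y^4)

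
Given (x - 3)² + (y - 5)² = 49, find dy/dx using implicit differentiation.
Differentiate both sides with respect to x, treating y as y(x). By the chain rule, any term containing y contributes a factor of y' = dy/dx when we differentiate it.

Move every term to one side and write the relation as F(x, y) = 0. Term by term,
  d/dx[(x - 3)^2] = 2x - 6
  d/dx[(y - 5)^2] = 2·y'(y - 5)
  d/dx[-49] = 0

The pieces without y' make up ∂F/∂x and the coefficient of y' is ∂F/∂y:
  ∂F/∂x = 2x - 6,
  ∂F/∂y = 2y - 10.

Since d/dx[F] = ∂F/∂x + (∂F/∂y)·y' = 0, solve for y':
  (∂F/∂y)·y' = -∂F/∂x
  dy/dx = -(∂F/∂x)/(∂F/∂y) = -(2x - 6)/(2y - 10) = (3 - x)/(y - 5)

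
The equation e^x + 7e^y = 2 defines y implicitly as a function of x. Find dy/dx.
Apply d/dx to both sides, remembering that y depends on x. Each occurrence of y therefore brings in a y' = dy/dx via the chain rule.

With F(x, y) equal to the left-hand side minus the right, differentiate F term by term:
  d/dx[e^(x)] = e^(x)
  d/dx[7e^(y)] = 7·y'·e^(y)
  d/dx[-2] = 0
Adding these up, d/dx[F] = 0 becomes
  (e^(x)) + (7e^(y))·y' = 0,
so isolating y',
  dy/dx = -(e^(x))/(7e^(y)) = -e^(x - y)/7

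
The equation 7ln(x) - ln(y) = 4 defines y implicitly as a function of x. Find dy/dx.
Differentiate both sides with respect to x, treating y as y(x). By the chain rule, any term containing y contributes a factor of y' = dy/dx when we differentiate it.

Move every term to one side and write the relation as F(x, y) = 0. Term by term,
  d/dx[7ln(x)] = 7/x
  d/dx[-ln(y)] = -y'/y
  d/dx[-4] = 0

The pieces without y' make up ∂F/∂x and the coefficient of y' is ∂F/∂y:
  ∂F/∂x = 7/x,
  ∂F/∂y = -1/y.

Since d/dx[F] = ∂F/∂x + (∂F/∂y)·y' = 0, solve for y':
  (∂F/∂y)·y' = -∂F/∂x
  dy/dx = -(∂F/∂x)/(∂F/∂y) = -(7/x)/(-1/y) = 7y/x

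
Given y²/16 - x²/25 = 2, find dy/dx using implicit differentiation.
Differentiate both sides with respect to x, treating y as y(x). By the chain rule, any term containing y contributes a factor of y' = dy/dx when we differentiate it.

Move every term to one side and write the relation as F(x, y) = 0. Term by term,
  d/dx[-x^2/25] = -2x/25
  d/dx[y^2/16] = y·y'/8
  d/dx[-2] = 0

The pieces without y' make up ∂F/∂x and the coefficient of y' is ∂F/∂y:
  ∂F/∂x = -2x/25,
  ∂F/∂y = y/8.

Since d/dx[F] = ∂F/∂x + (∂F/∂y)·y' = 0, solve for y':
  (∂F/∂y)·y' = -∂F/∂x
  dy/dx = -(∂F/∂x)/(∂F/∂y) = -(-2x/25)/(y/8) = 16x/(25y)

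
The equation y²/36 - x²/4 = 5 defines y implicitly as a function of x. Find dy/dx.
Differentiate both sides with respect to x, treating y as y(x). By the chain rule, any term containing y contributes a factor of y' = dy/dx when we differentiate it.

Move every term to one side and write the relation as F(x, y) = 0. Term by term,
  d/dx[-x^2/4] = -x/2
  d/dx[y^2/36] = y·y'/18
  d/dx[-5] = 0

The pieces without y' make up ∂F/∂x and the coefficient of y' is ∂F/∂y:
  ∂F/∂x = -x/2,
  ∂F/∂y = y/18.

Since d/dx[F] = ∂F/∂x + (∂F/∂y)·y' = 0, solve for y':
  (∂F/∂y)·y' = -∂F/∂x
  dy/dx = -(∂F/∂x)/(∂F/∂y) = -(-x/2)/(y/18) = 9x/y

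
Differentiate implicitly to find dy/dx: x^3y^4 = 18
Take d/dx of both sides. Since y is implicitly a function of x, the chain rule attaches a y' = dy/dx factor whenever we differentiate through y.

Set F(x, y) = (left side) − (right side), so the curve is F = 0. Differentiating each term of F:
  d/dx[x^3y^4] = 4x^3y^3·y' + 3x^2y^4
  d/dx[-18] = 0

Collecting, the y'-free part is the partial derivative in x and the y' coefficient is the partial derivative in y:
  ∂F/∂x = 3x^2y^4
  ∂F/∂y = 4x^3y^3

so d/dx[F(x, y(x))] = ∂F/∂x + (∂F/∂y)·y' = 0. Rearranging,
  dy/dx = -(∂F/∂x)/(∂F/∂y) = -(3x^2y^4)/(4x^3y^3) = -3y/(4x)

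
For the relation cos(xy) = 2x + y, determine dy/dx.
Differentiate the relation implicitly: treat y = y(x) and apply the chain rule, so every y-derivative picks up a y' = dy/dx factor.

With everything moved to the left-hand side, differentiate term by term:
  d/dx[-2x] = -2
  d/dx[-y] = -y'
  d/dx[cos(xy)] = -(x·y' + y)·sin(xy)

Separating the contributions that come from x directly and those that come through y:
  without y':      -y·sin(xy) - 2
  multiplying y':  -x·sin(xy) - 1

so (-y·sin(xy) - 2) + (-x·sin(xy) - 1)·y' = 0, and therefore
  dy/dx = -(-y·sin(xy) - 2)/(-x·sin(xy) - 1) = -(y·sin(xy) + 2)/(x·sin(xy) + 1)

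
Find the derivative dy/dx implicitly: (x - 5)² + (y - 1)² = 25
Apply d/dx to both sides, remembering that y depends on x. Each occurrence of y therefore brings in a y' = dy/dx via the chain rule.

With F(x, y) equal to the left-hand side minus the right, differentiate F term by term:
  d/dx[(x - 5)^2] = 2x - 10
  d/dx[(y - 1)^2] = 2·y'(y - 1)
  d/dx[-25] = 0
Adding these up, d/dx[F] = 0 becomes
  (2x - 10) + (2y - 2)·y' = 0,
so isolating y',
  dy/dx = -(2x - 10)/(2y - 2) = (5 - x)/(y - 1)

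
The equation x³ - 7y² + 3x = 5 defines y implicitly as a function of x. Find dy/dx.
Take d/dx of both sides. Since y is implicitly a function of x, the chain rule attaches a y' = dy/dx factor whenever we differentiate through y.

Set F(x, y) = (left side) − (right side), so the curve is F = 0. Differentiating each term of F:
  d/dx[x^3] = 3x^2
  d/dx[3x] = 3
  d/dx[-7y^2] = -14y·y'
  d/dx[-5] = 0

Collecting, the y'-free part is the partial derivative in x and the y' coefficient is the partial derivative in y:
  ∂F/∂x = 3x^2 + 3
  ∂F/∂y = -14y

so d/dx[F(x, y(x))] = ∂F/∂x + (∂F/∂y)·y' = 0. Rearranging,
  dy/dx = -(∂F/∂x)/(∂F/∂y) = -(3x^2 + 3)/(-14y) = 3(x^2 + 1)/(14y)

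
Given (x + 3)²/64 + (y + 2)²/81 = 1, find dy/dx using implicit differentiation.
Differentiate both sides with respect to x, treating y as y(x). By the chain rule, any term containing y contributes a factor of y' = dy/dx when we differentiate it.

Move every term to one side and write the relation as F(x, y) = 0. Term by term,
  d/dx[(x + 3)^2/64] = x/32 + 3/32
  d/dx[(y + 2)^2/81] = 2·y'(y + 2)/81
  d/dx[-1] = 0

The pieces without y' make up ∂F/∂x and the coefficient of y' is ∂F/∂y:
  ∂F/∂x = x/32 + 3/32,
  ∂F/∂y = 2y/81 + 4/81.

Since d/dx[F] = ∂F/∂x + (∂F/∂y)·y' = 0, solve for y':
  (∂F/∂y)·y' = -∂F/∂x
  dy/dx = -(∂F/∂x)/(∂F/∂y) = -(x/32 + 3/32)/(2y/81 + 4/81)
        = -((x + 3)/32)/(2(y + 2)/81) = 81(-x - 3)/(64(y + 2))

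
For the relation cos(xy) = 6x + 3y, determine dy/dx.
Differentiate the relation implicitly: treat y = y(x) and apply the chain rule, so every y-derivative picks up a y' = dy/dx factor.

With everything moved to the left-hand side, differentiate term by term:
  d/dx[-6x] = -6
  d/dx[-3y] = -3·y'
  d/dx[cos(xy)] = -(x·y' + y)·sin(xy)

Separating the contributions that come from x directly and those that come through y:
  without y':      -y·sin(xy) - 6
  multiplying y':  -x·sin(xy) - 3

so (-y·sin(xy) - 6) + (-x·sin(xy) - 3)·y' = 0, and therefore
  dy/dx = -(-y·sin(xy) - 6)/(-x·sin(xy) - 3) = -(y·sin(xy) + 6)/(x·sin(xy) + 3)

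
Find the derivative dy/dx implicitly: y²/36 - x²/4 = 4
Take d/dx of both sides. Since y is implicitly a function of x, the chain rule attaches a y' = dy/dx factor whenever we differentiate through y.

Set F(x, y) = (left side) − (right side), so the curve is F = 0. Differentiating each term of F:
  d/dx[-x^2/4] = -x/2
  d/dx[y^2/36] = y·y'/18
  d/dx[-4] = 0

Collecting, the y'-free part is the partial derivative in x and the y' coefficient is the partial derivative in y:
  ∂F/∂x = -x/2
  ∂F/∂y = y/18

so d/dx[F(x, y(x))] = ∂F/∂x + (∂F/∂y)·y' = 0. Rearranging,
  dy/dx = -(∂F/∂x)/(∂F/∂y) = -(-x/2)/(y/18) = 9x/y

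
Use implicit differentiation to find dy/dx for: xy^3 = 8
Take d/dx of both sides. Since y is implicitly a function of x, the chain rule attaches a y' = dy/dx factor whenever we differentiate through y.

Set F(x, y) = (left side) − (right side), so the curve is F = 0. Differentiating each term of F:
  d/dx[xy^3] = 3xy^2·y' + y^3
  d/dx[-8] = 0

Collecting, the y'-free part is the partial derivative in x and the y' coefficient is the partial derivative in y:
  ∂F/∂x = y^3
  ∂F/∂y = 3xy^2

so d/dx[F(x, y(x))] = ∂F/∂x + (∂F/∂y)·y' = 0. Rearranging,
  dy/dx = -(∂F/∂x)/(∂F/∂y) = -(y^3)/(3xy^2) = -y/(3x)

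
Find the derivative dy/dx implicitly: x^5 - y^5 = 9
Differentiate the relation implicitly: treat y = y(x) and apply the chain rule, so every y-derivative picks up a y' = dy/dx factor.

With everything moved to the left-hand side, differentiate term by term:
  d/dx[x^5] = 5x^4
  d/dx[-y^5] = -5y^4·y'
  d/dx[-9] = 0

Separating the contributions that come from x directly and those that come through y:
  without y':      5x^4
  multiplying y':  -5y^4

so (5x^4) + (-5y^4)·y' = 0, and therefore
  dy/dx = -(5x^4)/(-5y^4) = x^4/y^4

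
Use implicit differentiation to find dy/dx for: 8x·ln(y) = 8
Differentiate the relation implicitly: treat y = y(x) and apply the chain rule, so every y-derivative picks up a y' = dy/dx factor.

With everything moved to the left-hand side, differentiate term by term:
  d/dx[8x·ln(y)] = 8x·y'/y + 8ln(y)
  d/dx[-8] = 0

Separating the contributions that come from x directly and those that come through y:
  without y':      8ln(y)
  multiplying y':  8x/y

so (8ln(y)) + (8x/y)·y' = 0, and therefore
  dy/dx = -(8ln(y))/(8x/y) = -y·ln(y)/x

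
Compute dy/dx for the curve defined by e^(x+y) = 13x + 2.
Take d/dx of both sides. Since y is implicitly a function of x, the chain rule attaches a y' = dy/dx factor whenever we differentiate through y.

Set F(x, y) = (left side) − (right side), so the curve is F = 0. Differentiating each term of F:
  d/dx[-13x] = -13
  d/dx[e^(x + y)] = (y' + 1)·e^(x + y)
  d/dx[-2] = 0

Collecting, the y'-free part is the partial derivative in x and the y' coefficient is the partial derivative in y:
  ∂F/∂x = e^(x + y) - 13
  ∂F/∂y = e^(x + y)

so d/dx[F(x, y(x))] = ∂F/∂x + (∂F/∂y)·y' = 0. Rearranging,
  dy/dx = -(∂F/∂x)/(∂F/∂y) = -(e^(x + y) - 13)/(e^(x + y)) = 13e^(-x - y) - 1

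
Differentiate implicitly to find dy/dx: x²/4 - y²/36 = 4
Take d/dx of both sides. Since y is implicitly a function of x, the chain rule attaches a y' = dy/dx factor whenever we differentiate through y.

Set F(x, y) = (left side) − (right side), so the curve is F = 0. Differentiating each term of F:
  d/dx[x^2/4] = x/2
  d/dx[-y^2/36] = -y·y'/18
  d/dx[-4] = 0

Collecting, the y'-free part is the partial derivative in x and the y' coefficient is the partial derivative in y:
  ∂F/∂x = x/2
  ∂F/∂y = -y/18

so d/dx[F(x, y(x))] = ∂F/∂x + (∂F/∂y)·y' = 0. Rearranging,
  dy/dx = -(∂F/∂x)/(∂F/∂y) = -(x/2)/(-y/18) = 9x/y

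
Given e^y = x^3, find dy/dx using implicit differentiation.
Apply d/dx to both sides, remembering that y depends on x. Each occurrence of y therefore brings in a y' = dy/dx via the chain rule.

With F(x, y) equal to the left-hand side minus the right, differentiate F term by term:
  d/dx[-x^3] = -3x^2
  d/dx[e^(y)] = y'·e^(y)
Adding these up, d/dx[F] = 0 becomes
  (-3x^2) + (e^(y))·y' = 0,
so isolating y',
  dy/dx = -(-3x^2)/(e^(y)) = 3x^2e^(-y)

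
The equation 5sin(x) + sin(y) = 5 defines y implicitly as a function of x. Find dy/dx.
Differentiate both sides with respect to x, treating y as y(x). By the chain rule, any term containing y contributes a factor of y' = dy/dx when we differentiate it.

Move every term to one side and write the relation as F(x, y) = 0. Term by term,
  d/dx[5sin(x)] = 5cos(x)
  d/dx[sin(y)] = y'·cos(y)
  d/dx[-5] = 0

The pieces without y' make up ∂F/∂x and the coefficient of y' is ∂F/∂y:
  ∂F/∂x = 5cos(x),
  ∂F/∂y = cos(y).

Since d/dx[F] = ∂F/∂x + (∂F/∂y)·y' = 0, solve for y':
  (∂F/∂y)·y' = -∂F/∂x
  dy/dx = -(∂F/∂x)/(∂F/∂y) = -(5cos(x))/(cos(y)) = -5cos(x)/cos(y)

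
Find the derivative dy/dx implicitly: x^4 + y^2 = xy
Differentiate both sides with respect to x, treating y as y(x). By the chain rule, any term containing y contributes a factor of y' = dy/dx when we differentiate it.

Move every term to one side and write the relation as F(x, y) = 0. Term by term,
  d/dx[x^4] = 4x^3
  d/dx[-xy] = -x·y' - y
  d/dx[y^2] = 2y·y'

The pieces without y' make up ∂F/∂x and the coefficient of y' is ∂F/∂y:
  ∂F/∂x = 4x^3 - y,
  ∂F/∂y = -x + 2y.

Since d/dx[F] = ∂F/∂x + (∂F/∂y)·y' = 0, solve for y':
  (∂F/∂y)·y' = -∂F/∂x
  dy/dx = -(∂F/∂x)/(∂F/∂y) = -(4x^3 - y)/(-x + 2y) = (4x^3 - y)/(x - 2y)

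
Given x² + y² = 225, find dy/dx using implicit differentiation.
Differentiate the relation implicitly: treat y = y(x) and apply the chain rule, so every y-derivative picks up a y' = dy/dx factor.

With everything moved to the left-hand side, differentiate term by term:
  d/dx[x^2] = 2x
  d/dx[y^2] = 2y·y'
  d/dx[-225] = 0

Separating the contributions that come from x directly and those that come through y:
  without y':      2x
  multiplying y':  2y

so (2x) + (2y)·y' = 0, and therefore
  dy/dx = -(2x)/(2y) = -x/y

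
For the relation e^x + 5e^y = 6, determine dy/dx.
Apply d/dx to both sides, remembering that y depends on x. Each occurrence of y therefore brings in a y' = dy/dx via the chain rule.

With F(x, y) equal to the left-hand side minus the right, differentiate F term by term:
  d/dx[e^(x)] = e^(x)
  d/dx[5e^(y)] = 5·y'·e^(y)
  d/dx[-6] = 0
Adding these up, d/dx[F] = 0 becomes
  (e^(x)) + (5e^(y))·y' = 0,
so isolating y',
  dy/dx = -(e^(x))/(5e^(y)) = -e^(x - y)/5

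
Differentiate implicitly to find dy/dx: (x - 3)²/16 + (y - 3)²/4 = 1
Take d/dx of both sides. Since y is implicitly a function of x, the chain rule attaches a y' = dy/dx factor whenever we differentiate through y.

Set F(x, y) = (left side) − (right side), so the curve is F = 0. Differentiating each term of F:
  d/dx[(x - 3)^2/16] = x/8 - 3/8
  d/dx[(y - 3)^2/4] = y'(y - 3)/2
  d/dx[-1] = 0

Collecting, the y'-free part is the partial derivative in x and the y' coefficient is the partial derivative in y:
  ∂F/∂x = x/8 - 3/8
  ∂F/∂y = y/2 - 3/2

so d/dx[F(x, y(x))] = ∂F/∂x + (∂F/∂y)·y' = 0. Rearranging,
  dy/dx = -(∂F/∂x)/(∂F/∂y) = -(x/8 - 3/8)/(y/2 - 3/2)
        = -((x - 3)/8)/((y - 3)/2) = (3 - x)/(4(y - 3))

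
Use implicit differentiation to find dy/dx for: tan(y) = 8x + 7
Apply d/dx to both sides, remembering that y depends on x. Each occurrence of y therefore brings in a y' = dy/dx via the chain rule.

With F(x, y) equal to the left-hand side minus the right, differentiate F term by term:
  d/dx[-8x] = -8
  d/dx[tan(y)] = y'(tan(y)^2 + 1)
  d/dx[-7] = 0
Adding these up, d/dx[F] = 0 becomes
  (-8) + (tan(y)^2 + 1)·y' = 0,
so isolating y',
  dy/dx = -(-8)/(tan(y)^2 + 1) = 8cos(y)^2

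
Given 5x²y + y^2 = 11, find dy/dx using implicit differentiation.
Apply d/dx to both sides, remembering that y depends on x. Each occurrence of y therefore brings in a y' = dy/dx via the chain rule.

With F(x, y) equal to the left-hand side minus the right, differentiate F term by term:
  d/dx[5x^2y] = 5x^2·y' + 10xy
  d/dx[y^2] = 2y·y'
  d/dx[-11] = 0
Adding these up, d/dx[F] = 0 becomes
  (10xy) + (5x^2 + 2y)·y' = 0,
so isolating y',
  dy/dx = -(10xy)/(5x^2 + 2y) = -10xy/(5x^2 + 2y)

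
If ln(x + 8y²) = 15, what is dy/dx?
Take d/dx of both sides. Since y is implicitly a function of x, the chain rule attaches a y' = dy/dx factor whenever we differentiate through y.

Set F(x, y) = (left side) − (right side), so the curve is F = 0. Differentiating each term of F:
  d/dx[ln(x + 8y^2)] = (16y·y' + 1)/(x + 8y^2)
  d/dx[-15] = 0

Collecting, the y'-free part is the partial derivative in x and the y' coefficient is the partial derivative in y:
  ∂F/∂x = 1/(x + 8y^2)
  ∂F/∂y = 16y/(x + 8y^2)

so d/dx[F(x, y(x))] = ∂F/∂x + (∂F/∂y)·y' = 0. Rearranging,
  dy/dx = -(∂F/∂x)/(∂F/∂y) = -(1/(x + 8y^2))/(16y/(x + 8y^2)) = -1/(16y)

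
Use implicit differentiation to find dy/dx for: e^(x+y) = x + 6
Apply d/dx to both sides, remembering that y depends on x. Each occurrence of y therefore brings in a y' = dy/dx via the chain rule.

With F(x, y) equal to the left-hand side minus the right, differentiate F term by term:
  d/dx[-x] = -1
  d/dx[e^(x + y)] = (y' + 1)·e^(x + y)
  d/dx[-6] = 0
Adding these up, d/dx[F] = 0 becomes
  (e^(x + y) - 1) + (e^(x + y))·y' = 0,
so isolating y',
  dy/dx = -(e^(x + y) - 1)/(e^(x + y)) = e^(-x - y) - 1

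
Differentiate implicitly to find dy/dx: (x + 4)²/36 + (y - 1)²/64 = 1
Differentiate both sides with respect to x, treating y as y(x). By the chain rule, any term containing y contributes a factor of y' = dy/dx when we differentiate it.

Move every term to one side and write the relation as F(x, y) = 0. Term by term,
  d/dx[(x + 4)^2/36] = x/18 + 2/9
  d/dx[(y - 1)^2/64] = y'(y - 1)/32
  d/dx[-1] = 0

The pieces without y' make up ∂F/∂x and the coefficient of y' is ∂F/∂y:
  ∂F/∂x = x/18 + 2/9,
  ∂F/∂y = y/32 - 1/32.

Since d/dx[F] = ∂F/∂x + (∂F/∂y)·y' = 0, solve for y':
  (∂F/∂y)·y' = -∂F/∂x
  dy/dx = -(∂F/∂x)/(∂F/∂y) = -(x/18 + 2/9)/(y/32 - 1/32)
        = -((x + 4)/18)/((y - 1)/32) = 16(-x - 4)/(9(y - 1))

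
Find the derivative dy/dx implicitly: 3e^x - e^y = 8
Apply d/dx to both sides, remembering that y depends on x. Each occurrence of y therefore brings in a y' = dy/dx via the chain rule.

With F(x, y) equal to the left-hand side minus the right, differentiate F term by term:
  d/dx[3e^(x)] = 3e^(x)
  d/dx[-e^(y)] = -y'·e^(y)
  d/dx[-8] = 0
Adding these up, d/dx[F] = 0 becomes
  (3e^(x)) + (-e^(y))·y' = 0,
so isolating y',
  dy/dx = -(3e^(x))/(-e^(y)) = 3e^(x - y)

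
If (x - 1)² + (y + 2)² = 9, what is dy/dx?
Apply d/dx to both sides, remembering that y depends on x. Each occurrence of y therefore brings in a y' = dy/dx via the chain rule.

With F(x, y) equal to the left-hand side minus the right, differentiate F term by term:
  d/dx[(x - 1)^2] = 2x - 2
  d/dx[(y + 2)^2] = 2·y'(y + 2)
  d/dx[-9] = 0
Adding these up, d/dx[F] = 0 becomes
  (2x - 2) + (2y + 4)·y' = 0,
so isolating y',
  dy/dx = -(2x - 2)/(2y + 4) = (1 - x)/(y + 2)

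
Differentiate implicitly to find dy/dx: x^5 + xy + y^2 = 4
Differentiate both sides with respect to x, treating y as y(x). By the chain rule, any term containing y contributes a factor of y' = dy/dx when we differentiate it.

Move every term to one side and write the relation as F(x, y) = 0. Term by term,
  d/dx[x^5] = 5x^4
  d/dx[xy] = x·y' + y
  d/dx[y^2] = 2y·y'
  d/dx[-4] = 0

The pieces without y' make up ∂F/∂x and the coefficient of y' is ∂F/∂y:
  ∂F/∂x = 5x^4 + y,
  ∂F/∂y = x + 2y.

Since d/dx[F] = ∂F/∂x + (∂F/∂y)·y' = 0, solve for y':
  (∂F/∂y)·y' = -∂F/∂x
  dy/dx = -(∂F/∂x)/(∂F/∂y) = -(5x^4 + y)/(x + 2y) = (-5x^4 - y)/(x + 2y)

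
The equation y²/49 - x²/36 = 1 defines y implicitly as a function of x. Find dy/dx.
Take d/dx of both sides. Since y is implicitly a function of x, the chain rule attaches a y' = dy/dx factor whenever we differentiate through y.

Set F(x, y) = (left side) − (right side), so the curve is F = 0. Differentiating each term of F:
  d/dx[-x^2/36] = -x/18
  d/dx[y^2/49] = 2y·y'/49
  d/dx[-1] = 0

Collecting, the y'-free part is the partial derivative in x and the y' coefficient is the partial derivative in y:
  ∂F/∂x = -x/18
  ∂F/∂y = 2y/49

so d/dx[F(x, y(x))] = ∂F/∂x + (∂F/∂y)·y' = 0. Rearranging,
  dy/dx = -(∂F/∂x)/(∂F/∂y) = -(-x/18)/(2y/49) = 49x/(36y)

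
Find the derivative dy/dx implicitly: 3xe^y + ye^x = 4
Take d/dx of both sides. Since y is implicitly a function of x, the chain rule attaches a y' = dy/dx factor whenever we differentiate through y.

Set F(x, y) = (left side) − (right side), so the curve is F = 0. Differentiating each term of F:
  d/dx[3x·e^(y)] = 3x·y'·e^(y) + 3e^(y)
  d/dx[y·e^(x)] = y·e^(x) + y'·e^(x)
  d/dx[-4] = 0

Collecting, the y'-free part is the partial derivative in x and the y' coefficient is the partial derivative in y:
  ∂F/∂x = y·e^(x) + 3e^(y)
  ∂F/∂y = 3x·e^(y) + e^(x)

so d/dx[F(x, y(x))] = ∂F/∂x + (∂F/∂y)·y' = 0. Rearranging,
  dy/dx = -(∂F/∂x)/(∂F/∂y) = -(y·e^(x) + 3e^(y))/(3x·e^(y) + e^(x)) = (-y·e^(x) - 3e^(y))/(3x·e^(y) + e^(x))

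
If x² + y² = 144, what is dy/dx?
Apply d/dx to both sides, remembering that y depends on x. Each occurrence of y therefore brings in a y' = dy/dx via the chain rule.

With F(x, y) equal to the left-hand side minus the right, differentiate F term by term:
  d/dx[x^2] = 2x
  d/dx[y^2] = 2y·y'
  d/dx[-144] = 0
Adding these up, d/dx[F] = 0 becomes
  (2x) + (2y)·y' = 0,
so isolating y',
  dy/dx = -(2x)/(2y) = -x/y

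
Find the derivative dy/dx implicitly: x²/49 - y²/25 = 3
Apply d/dx to both sides, remembering that y depends on x. Each occurrence of y therefore brings in a y' = dy/dx via the chain rule.

With F(x, y) equal to the left-hand side minus the right, differentiate F term by term:
  d/dx[x^2/49] = 2x/49
  d/dx[-y^2/25] = -2y·y'/25
  d/dx[-3] = 0
Adding these up, d/dx[F] = 0 becomes
  (2x/49) + (-2y/25)·y' = 0,
so isolating y',
  dy/dx = -(2x/49)/(-2y/25) = 25x/(49y)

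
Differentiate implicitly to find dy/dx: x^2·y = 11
Differentiate both sides with respect to x, treating y as y(x). By the chain rule, any term containing y contributes a factor of y' = dy/dx when we differentiate it.

Move every term to one side and write the relation as F(x, y) = 0. Term by term,
  d/dx[x^2y] = x^2·y' + 2xy
  d/dx[-11] = 0

The pieces without y' make up ∂F/∂x and the coefficient of y' is ∂F/∂y:
  ∂F/∂x = 2xy,
  ∂F/∂y = x^2.

Since d/dx[F] = ∂F/∂x + (∂F/∂y)·y' = 0, solve for y':
  (∂F/∂y)·y' = -∂F/∂x
  dy/dx = -(∂F/∂x)/(∂F/∂y) = -(2xy)/(x^2) = -2y/x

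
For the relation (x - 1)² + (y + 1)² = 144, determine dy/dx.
Apply d/dx to both sides, remembering that y depends on x. Each occurrence of y therefore brings in a y' = dy/dx via the chain rule.

With F(x, y) equal to the left-hand side minus the right, differentiate F term by term:
  d/dx[(x - 1)^2] = 2x - 2
  d/dx[(y + 1)^2] = 2·y'(y + 1)
  d/dx[-144] = 0
Adding these up, d/dx[F] = 0 becomes
  (2x - 2) + (2y + 2)·y' = 0,
so isolating y',
  dy/dx = -(2x - 2)/(2y + 2) = (1 - x)/(y + 1)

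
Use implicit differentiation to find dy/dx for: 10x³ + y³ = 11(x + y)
Differentiate the relation implicitly: treat y = y(x) and apply the chain rule, so every y-derivative picks up a y' = dy/dx factor.

With everything moved to the left-hand side, differentiate term by term:
  d/dx[10x^3] = 30x^2
  d/dx[-11x] = -11
  d/dx[y^3] = 3y^2·y'
  d/dx[-11y] = -11·y'

Separating the contributions that come from x directly and those that come through y:
  without y':      30x^2 - 11
  multiplying y':  3y^2 - 11

so (30x^2 - 11) + (3y^2 - 11)·y' = 0, and therefore
  dy/dx = -(30x^2 - 11)/(3y^2 - 11) = (11 - 30x^2)/(3y^2 - 11)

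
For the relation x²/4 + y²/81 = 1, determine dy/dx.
Apply d/dx to both sides, remembering that y depends on x. Each occurrence of y therefore brings in a y' = dy/dx via the chain rule.

With F(x, y) equal to the left-hand side minus the right, differentiate F term by term:
  d/dx[x^2/4] = x/2
  d/dx[y^2/81] = 2y·y'/81
  d/dx[-1] = 0
Adding these up, d/dx[F] = 0 becomes
  (x/2) + (2y/81)·y' = 0,
so isolating y',
  dy/dx = -(x/2)/(2y/81) = -81x/(4y)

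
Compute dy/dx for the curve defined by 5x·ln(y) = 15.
Differentiate the relation implicitly: treat y = y(x) and apply the chain rule, so every y-derivative picks up a y' = dy/dx factor.

With everything moved to the left-hand side, differentiate term by term:
  d/dx[5x·ln(y)] = 5x·y'/y + 5ln(y)
  d/dx[-15] = 0

Separating the contributions that come from x directly and those that come through y:
  without y':      5ln(y)
  multiplying y':  5x/y

so (5ln(y)) + (5x/y)·y' = 0, and therefore
  dy/dx = -(5ln(y))/(5x/y) = -y·ln(y)/x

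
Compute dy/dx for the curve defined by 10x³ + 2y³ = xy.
Differentiate both sides with respect to x, treating y as y(x). By the chain rule, any term containing y contributes a factor of y' = dy/dx when we differentiate it.

Move every term to one side and write the relation as F(x, y) = 0. Term by term,
  d/dx[10x^3] = 30x^2
  d/dx[-xy] = -x·y' - y
  d/dx[2y^3] = 6y^2·y'

The pieces without y' make up ∂F/∂x and the coefficient of y' is ∂F/∂y:
  ∂F/∂x = 30x^2 - y,
  ∂F/∂y = -x + 6y^2.

Since d/dx[F] = ∂F/∂x + (∂F/∂y)·y' = 0, solve for y':
  (∂F/∂y)·y' = -∂F/∂x
  dy/dx = -(∂F/∂x)/(∂F/∂y) = -(30x^2 - y)/(-x + 6y^2) = (30x^2 - y)/(x - 6y^2)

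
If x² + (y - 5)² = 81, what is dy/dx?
Take d/dx of both sides. Since y is implicitly a function of x, the chain rule attaches a y' = dy/dx factor whenever we differentiate through y.

Set F(x, y) = (left side) − (right side), so the curve is F = 0. Differentiating each term of F:
  d/dx[x^2] = 2x
  d/dx[(y - 5)^2] = 2·y'(y - 5)
  d/dx[-81] = 0

Collecting, the y'-free part is the partial derivative in x and the y' coefficient is the partial derivative in y:
  ∂F/∂x = 2x
  ∂F/∂y = 2y - 10

so d/dx[F(x, y(x))] = ∂F/∂x + (∂F/∂y)·y' = 0. Rearranging,
  dy/dx = -(∂F/∂x)/(∂F/∂y) = -(2x)/(2y - 10) = -x/(y - 5)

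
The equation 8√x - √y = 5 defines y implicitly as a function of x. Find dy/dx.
Apply d/dx to both sides, remembering that y depends on x. Each occurrence of y therefore brings in a y' = dy/dx via the chain rule.

With F(x, y) equal to the left-hand side minus the right, differentiate F term by term:
  d/dx[8√(x)] = 4/√(x)
  d/dx[-√(y)] = -y'/(2√(y))
  d/dx[-5] = 0
Adding these up, d/dx[F] = 0 becomes
  (4/√(x)) + (-1/(2√(y)))·y' = 0,
so isolating y',
  dy/dx = -(4/√(x))/(-1/(2√(y))) = 8√(y)/√(x)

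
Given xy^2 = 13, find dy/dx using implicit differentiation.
Take d/dx of both sides. Since y is implicitly a function of x, the chain rule attaches a y' = dy/dx factor whenever we differentiate through y.

Set F(x, y) = (left side) − (right side), so the curve is F = 0. Differentiating each term of F:
  d/dx[xy^2] = 2xy·y' + y^2
  d/dx[-13] = 0

Collecting, the y'-free part is the partial derivative in x and the y' coefficient is the partial derivative in y:
  ∂F/∂x = y^2
  ∂F/∂y = 2xy

so d/dx[F(x, y(x))] = ∂F/∂x + (∂F/∂y)·y' = 0. Rearranging,
  dy/dx = -(∂F/∂x)/(∂F/∂y) = -(y^2)/(2xy) = -y/(2x)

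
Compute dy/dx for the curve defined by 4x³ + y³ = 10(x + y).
Differentiate the relation implicitly: treat y = y(x) and apply the chain rule, so every y-derivative picks up a y' = dy/dx factor.

With everything moved to the left-hand side, differentiate term by term:
  d/dx[4x^3] = 12x^2
  d/dx[-10x] = -10
  d/dx[y^3] = 3y^2·y'
  d/dx[-10y] = -10·y'

Separating the contributions that come from x directly and those that come through y:
  without y':      12x^2 - 10
  multiplying y':  3y^2 - 10

so (12x^2 - 10) + (3y^2 - 10)·y' = 0, and therefore
  dy/dx = -(12x^2 - 10)/(3y^2 - 10) = 2(5 - 6x^2)/(3y^2 - 10)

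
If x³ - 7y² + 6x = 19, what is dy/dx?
Differentiate the relation implicitly: treat y = y(x) and apply the chain rule, so every y-derivative picks up a y' = dy/dx factor.

With everything moved to the left-hand side, differentiate term by term:
  d/dx[x^3] = 3x^2
  d/dx[6x] = 6
  d/dx[-7y^2] = -14y·y'
  d/dx[-19] = 0

Separating the contributions that come from x directly and those that come through y:
  without y':      3x^2 + 6
  multiplying y':  -14y

so (3x^2 + 6) + (-14y)·y' = 0, and therefore
  dy/dx = -(3x^2 + 6)/(-14y) = 3(x^2 + 2)/(14y)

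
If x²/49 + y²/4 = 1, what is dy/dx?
Differentiate the relation implicitly: treat y = y(x) and apply the chain rule, so every y-derivative picks up a y' = dy/dx factor.

With everything moved to the left-hand side, differentiate term by term:
  d/dx[x^2/49] = 2x/49
  d/dx[y^2/4] = y·y'/2
  d/dx[-1] = 0

Separating the contributions that come from x directly and those that come through y:
  without y':      2x/49
  multiplying y':  y/2

so (2x/49) + (y/2)·y' = 0, and therefore
  dy/dx = -(2x/49)/(y/2) = -4x/(49y)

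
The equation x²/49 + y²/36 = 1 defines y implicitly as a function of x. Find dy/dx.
Take d/dx of both sides. Since y is implicitly a function of x, the chain rule attaches a y' = dy/dx factor whenever we differentiate through y.

Set F(x, y) = (left side) − (right side), so the curve is F = 0. Differentiating each term of F:
  d/dx[x^2/49] = 2x/49
  d/dx[y^2/36] = y·y'/18
  d/dx[-1] = 0

Collecting, the y'-free part is the partial derivative in x and the y' coefficient is the partial derivative in y:
  ∂F/∂x = 2x/49
  ∂F/∂y = y/18

so d/dx[F(x, y(x))] = ∂F/∂x + (∂F/∂y)·y' = 0. Rearranging,
  dy/dx = -(∂F/∂x)/(∂F/∂y) = -(2x/49)/(y/18) = -36x/(49y)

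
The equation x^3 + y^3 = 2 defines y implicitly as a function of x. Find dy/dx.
Take d/dx of both sides. Since y is implicitly a function of x, the chain rule attaches a y' = dy/dx factor whenever we differentiate through y.

Set F(x, y) = (left side) − (right side), so the curve is F = 0. Differentiating each term of F:
  d/dx[x^3] = 3x^2
  d/dx[y^3] = 3y^2·y'
  d/dx[-2] = 0

Collecting, the y'-free part is the partial derivative in x and the y' coefficient is the partial derivative in y:
  ∂F/∂x = 3x^2
  ∂F/∂y = 3y^2

so d/dx[F(x, y(x))] = ∂F/∂x + (∂F/∂y)·y' = 0. Rearranging,
  dy/dx = -(∂F/∂x)/(∂F/∂y) = -(3x^2)/(3y^2) = -x^2/y^2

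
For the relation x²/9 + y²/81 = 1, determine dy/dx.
Differentiate the relation implicitly: treat y = y(x) and apply the chain rule, so every y-derivative picks up a y' = dy/dx factor.

With everything moved to the left-hand side, differentiate term by term:
  d/dx[x^2/9] = 2x/9
  d/dx[y^2/81] = 2y·y'/81
  d/dx[-1] = 0

Separating the contributions that come from x directly and those that come through y:
  without y':      2x/9
  multiplying y':  2y/81

so (2x/9) + (2y/81)·y' = 0, and therefore
  dy/dx = -(2x/9)/(2y/81) = -9x/y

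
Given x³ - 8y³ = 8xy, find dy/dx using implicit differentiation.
Apply d/dx to both sides, remembering that y depends on x. Each occurrence of y therefore brings in a y' = dy/dx via the chain rule.

With F(x, y) equal to the left-hand side minus the right, differentiate F term by term:
  d/dx[x^3] = 3x^2
  d/dx[-8xy] = -8x·y' - 8y
  d/dx[-8y^3] = -24y^2·y'
Adding these up, d/dx[F] = 0 becomes
  (3x^2 - 8y) + (-8x - 24y^2)·y' = 0,
so isolating y',
  dy/dx = -(3x^2 - 8y)/(-8x - 24y^2) = (3x^2/8 - y)/(x + 3y^2)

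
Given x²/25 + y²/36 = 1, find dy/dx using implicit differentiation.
Differentiate both sides with respect to x, treating y as y(x). By the chain rule, any term containing y contributes a factor of y' = dy/dx when we differentiate it.

Move every term to one side and write the relation as F(x, y) = 0. Term by term,
  d/dx[x^2/25] = 2x/25
  d/dx[y^2/36] = y·y'/18
  d/dx[-1] = 0

The pieces without y' make up ∂F/∂x and the coefficient of y' is ∂F/∂y:
  ∂F/∂x = 2x/25,
  ∂F/∂y = y/18.

Since d/dx[F] = ∂F/∂x + (∂F/∂y)·y' = 0, solve for y':
  (∂F/∂y)·y' = -∂F/∂x
  dy/dx = -(∂F/∂x)/(∂F/∂y) = -(2x/25)/(y/18) = -36x/(25y)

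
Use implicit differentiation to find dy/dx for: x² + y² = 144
Take d/dx of both sides. Since y is implicitly a function of x, the chain rule attaches a y' = dy/dx factor whenever we differentiate through y.

Set F(x, y) = (left side) − (right side), so the curve is F = 0. Differentiating each term of F:
  d/dx[x^2] = 2x
  d/dx[y^2] = 2y·y'
  d/dx[-144] = 0

Collecting, the y'-free part is the partial derivative in x and the y' coefficient is the partial derivative in y:
  ∂F/∂x = 2x
  ∂F/∂y = 2y

so d/dx[F(x, y(x))] = ∂F/∂x + (∂F/∂y)·y' = 0. Rearranging,
  dy/dx = -(∂F/∂x)/(∂F/∂y) = -(2x)/(2y) = -x/y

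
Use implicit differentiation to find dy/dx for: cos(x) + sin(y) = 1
Take d/dx of both sides. Since y is implicitly a function of x, the chain rule attaches a y' = dy/dx factor whenever we differentiate through y.

Set F(x, y) = (left side) − (right side), so the curve is F = 0. Differentiating each term of F:
  d/dx[sin(y)] = y'·cos(y)
  d/dx[cos(x)] = -sin(x)
  d/dx[-1] = 0

Collecting, the y'-free part is the partial derivative in x and the y' coefficient is the partial derivative in y:
  ∂F/∂x = -sin(x)
  ∂F/∂y = cos(y)

so d/dx[F(x, y(x))] = ∂F/∂x + (∂F/∂y)·y' = 0. Rearranging,
  dy/dx = -(∂F/∂x)/(∂F/∂y) = -(-sin(x))/(cos(y)) = sin(x)/cos(y)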